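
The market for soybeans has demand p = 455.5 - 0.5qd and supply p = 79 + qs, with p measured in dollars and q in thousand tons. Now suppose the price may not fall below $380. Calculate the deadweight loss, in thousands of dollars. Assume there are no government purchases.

Rearranging demand gives qd = 911 - 2p; rearranging supply gives qs = p - 79. Without the control the market clears where 911 - 2p = p - 79, i.e. p* = 330 and q* = 251.
Because the floor (380) lies above the market-clearing price, it is binding.
At p = 380: qd = 911 - 2·380 = 151 and qs = 380 - 79 = 301.
Quantity traded falls to 151. At q = 151 the demand price is (911 - 151)/2 = 380 and the supply price is 79 + 151 = 230.
Deadweight loss = ½ · (380 - 230) · (251 - 151) = ½ · 150 · 100 = 7500.

7500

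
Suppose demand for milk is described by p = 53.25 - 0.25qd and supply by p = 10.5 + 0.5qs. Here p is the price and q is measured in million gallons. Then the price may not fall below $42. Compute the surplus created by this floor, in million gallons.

18

Rearranging demand gives qd = 213 - 4p; rearranging supply gives qs = 2p - 21. Setting quantity demanded equal to quantity supplied, 213 - 4p = 2p - 21, gives p* = 39 and q* = 57.
Since 42 > 39, the floor is binding.
At p = 42: qd = 213 - 4·42 = 45 and qs = 2·42 - 21 = 63.
Surplus = qs - qd = 63 - 45 = 18.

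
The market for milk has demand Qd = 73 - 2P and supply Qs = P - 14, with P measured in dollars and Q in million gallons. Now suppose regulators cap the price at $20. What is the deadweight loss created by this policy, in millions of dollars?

60.75

Without the control the market clears where 73 - 2P = P - 14, i.e. P* = 29 and Q* = 15.
Because the ceiling (20) lies below the market-clearing price, it is binding.
At P = 20: Qd = 73 - 2·20 = 33 and Qs = 20 - 14 = 6.
Quantity traded falls to 6. At Q = 6 the demand price is (73 - 6)/2 = 33.5 and the supply price is 14 + 6 = 20.
Deadweight loss = ½ · (33.5 - 20) · (15 - 6) = ½ · 13.5 · 9 = 60.75.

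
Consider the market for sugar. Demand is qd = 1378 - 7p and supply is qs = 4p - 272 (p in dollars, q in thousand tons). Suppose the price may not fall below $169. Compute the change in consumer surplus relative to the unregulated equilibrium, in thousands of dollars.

-4968.5

Equilibrium: 1378 - 7p = 4p - 272, so 1650 = 11p and p* = 150, q* = 328.
Because the floor (169) lies above the market-clearing price, it is binding.
At p = 169: qd = 1378 - 7·169 = 195 and qs = 4·169 - 272 = 404.
Consumer surplus without the control is ½ · (1378/7 - 150) · 328 = 53792/7.
With the floor, consumers buy 195 units at 169, so CS = ½ · (1378/7 - 169) · 195 = 38025/14.
Change in consumer surplus = 38025/14 - 53792/7 = -4968.5.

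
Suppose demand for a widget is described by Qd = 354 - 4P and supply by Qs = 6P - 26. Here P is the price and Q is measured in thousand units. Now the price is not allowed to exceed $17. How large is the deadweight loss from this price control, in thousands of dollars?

3307.5

Setting quantity demanded equal to quantity supplied, 354 - 4P = 6P - 26, gives P* = 38 and Q* = 202.
Because the ceiling (17) lies below the market-clearing price, it is binding.
At P = 17: Qd = 354 - 4·17 = 286 and Qs = 6·17 - 26 = 76.
Quantity traded falls to 76. At Q = 76 the demand price is (354 - 76)/4 = 69.5 and the supply price is (26 + 76)/6 = 17.
Deadweight loss = ½ · (69.5 - 17) · (202 - 76) = ½ · 52.5 · 126 = 3307.5.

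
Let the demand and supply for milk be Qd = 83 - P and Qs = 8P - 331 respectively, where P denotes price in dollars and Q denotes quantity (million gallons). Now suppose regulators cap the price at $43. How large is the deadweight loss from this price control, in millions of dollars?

Without the control the market clears where 83 - P = 8P - 331, i.e. P* = 46 and Q* = 37.
The ceiling of 43 is below the equilibrium price 46, so it binds.
At P = 43: Qd = 83 - 43 = 40 and Qs = 8·43 - 331 = 13.
Quantity traded falls to 13. At Q = 13 the demand price is 83 - 13 = 70 and the supply price is (331 + 13)/8 = 43.
Deadweight loss = ½ · (70 - 43) · (37 - 13) = ½ · 27 · 24 = 324.

324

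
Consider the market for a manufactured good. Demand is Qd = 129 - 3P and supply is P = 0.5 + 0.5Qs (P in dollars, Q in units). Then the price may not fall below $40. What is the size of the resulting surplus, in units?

70

Rearranging supply gives Qs = 2P - 1. In a free market, 129 - 3P = 2P - 1 gives the equilibrium P* = 26, Q* = 51.
Since 40 > 26, the floor is binding.
At P = 40: Qd = 129 - 3·40 = 9 and Qs = 2·40 - 1 = 79.
Surplus = Qs - Qd = 79 - 9 = 70.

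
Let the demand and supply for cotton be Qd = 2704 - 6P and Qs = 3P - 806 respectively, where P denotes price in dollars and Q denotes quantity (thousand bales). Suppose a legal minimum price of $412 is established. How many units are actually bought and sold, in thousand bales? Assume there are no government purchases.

Equilibrium: 2704 - 6P = 3P - 806, so 3510 = 9P and P* = 390, Q* = 364.
The floor of 412 is above the equilibrium price 390, so it binds.
At P = 412: Qd = 2704 - 6·412 = 232 and Qs = 3·412 - 806 = 430.
The quantity actually transacted is the short side, demand: 232.

232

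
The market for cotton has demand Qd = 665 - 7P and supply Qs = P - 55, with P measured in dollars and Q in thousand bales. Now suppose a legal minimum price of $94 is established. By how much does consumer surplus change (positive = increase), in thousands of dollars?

Equilibrium: 665 - 7P = P - 55, so 720 = 8P and P* = 90, Q* = 35.
Because the floor (94) lies above the market-clearing price, it is binding.
At P = 94: Qd = 665 - 7·94 = 7 and Qs = 94 - 55 = 39.
Consumer surplus without the control is ½ · (95 - 90) · 35 = 87.5.
With the floor, consumers buy 7 units at 94, so CS = ½ · (95 - 94) · 7 = 3.5.
Change in consumer surplus = 3.5 - 87.5 = -84.

-84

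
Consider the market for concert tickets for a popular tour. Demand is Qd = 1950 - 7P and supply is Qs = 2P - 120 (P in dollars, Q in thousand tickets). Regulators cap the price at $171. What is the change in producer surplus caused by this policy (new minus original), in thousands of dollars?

-16579

Setting quantity demanded equal to quantity supplied, 1950 - 7P = 2P - 120, gives P* = 230 and Q* = 340.
Because the ceiling (171) lies below the market-clearing price, it is binding.
At P = 171: Qd = 1950 - 7·171 = 753 and Qs = 2·171 - 120 = 222.
Producer surplus without the control is ½ · (230 - 60) · 340 = 28900.
With the ceiling, producers sell 222 units at 171, so PS = ½ · (171 - 60) · 222 = 12321.
Change in producer surplus = 12321 - 28900 = -16579.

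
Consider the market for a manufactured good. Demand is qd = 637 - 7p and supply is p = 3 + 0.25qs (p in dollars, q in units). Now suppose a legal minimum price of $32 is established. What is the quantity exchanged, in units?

224

Rearranging supply gives qs = 4p - 12. Equilibrium: 637 - 7p = 4p - 12, so 649 = 11p and p* = 59, q* = 224.
The floor of 32 is below the equilibrium price 59, so it is not binding; the market clears at p* = 59, q* = 224.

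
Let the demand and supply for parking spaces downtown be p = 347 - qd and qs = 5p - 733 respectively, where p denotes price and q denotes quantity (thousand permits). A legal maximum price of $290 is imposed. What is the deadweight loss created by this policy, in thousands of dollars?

0

Rearranging demand gives qd = 347 - p. Setting quantity demanded equal to quantity supplied, 347 - p = 5p - 733, gives p* = 180 and q* = 167.
Since 290 is above p* = 180, the ceiling does not bind and the free-market outcome prevails.
Since the control does not bind, no trades are prevented and deadweight loss is zero.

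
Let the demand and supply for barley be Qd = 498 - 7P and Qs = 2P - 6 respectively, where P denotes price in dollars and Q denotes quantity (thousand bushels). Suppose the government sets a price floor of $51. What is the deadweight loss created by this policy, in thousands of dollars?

Without the control the market clears where 498 - 7P = 2P - 6, i.e. P* = 56 and Q* = 106.
Since 51 is below P* = 56, the floor does not bind and the free-market outcome prevails.
Since the control does not bind, no trades are prevented and deadweight loss is zero.

0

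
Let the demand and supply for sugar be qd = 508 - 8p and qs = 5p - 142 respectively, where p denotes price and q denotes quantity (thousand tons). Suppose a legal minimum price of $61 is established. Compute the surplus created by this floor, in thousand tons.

143

Equilibrium: 508 - 8p = 5p - 142, so 650 = 13p and p* = 50, q* = 108.
Because the floor (61) lies above the market-clearing price, it is binding.
At p = 61: qd = 508 - 8·61 = 20 and qs = 5·61 - 142 = 163.
Surplus = qs - qd = 163 - 20 = 143.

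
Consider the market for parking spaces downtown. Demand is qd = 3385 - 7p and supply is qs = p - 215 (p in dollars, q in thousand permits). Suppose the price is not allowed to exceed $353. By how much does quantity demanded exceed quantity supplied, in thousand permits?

In a free market, 3385 - 7p = p - 215 gives the equilibrium p* = 450, q* = 235.
Because the ceiling (353) lies below the market-clearing price, it is binding.
At p = 353: qd = 3385 - 7·353 = 914 and qs = 353 - 215 = 138.
Shortage = qd - qs = 914 - 138 = 776.

776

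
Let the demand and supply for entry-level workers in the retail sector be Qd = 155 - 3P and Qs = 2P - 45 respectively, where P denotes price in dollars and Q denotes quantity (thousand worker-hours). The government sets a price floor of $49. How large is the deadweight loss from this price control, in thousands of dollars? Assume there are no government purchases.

303.75

Setting quantity demanded equal to quantity supplied, 155 - 3P = 2P - 45, gives P* = 40 and Q* = 35.
Because the floor (49) lies above the market-clearing price, it is binding.
At P = 49: Qd = 155 - 3·49 = 8 and Qs = 2·49 - 45 = 53.
Quantity traded falls to 8. At Q = 8 the demand price is (155 - 8)/3 = 49 and the supply price is (45 + 8)/2 = 26.5.
Deadweight loss = ½ · (49 - 26.5) · (35 - 8) = ½ · 22.5 · 27 = 303.75.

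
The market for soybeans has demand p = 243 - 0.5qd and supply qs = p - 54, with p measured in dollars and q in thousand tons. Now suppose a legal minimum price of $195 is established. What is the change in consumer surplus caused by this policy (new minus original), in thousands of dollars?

Rearranging demand gives qd = 486 - 2p. In a free market, 486 - 2p = p - 54 gives the equilibrium p* = 180, q* = 126.
The floor of 195 is above the equilibrium price 180, so it binds.
At p = 195: qd = 486 - 2·195 = 96 and qs = 195 - 54 = 141.
Consumer surplus without the control is ½ · (243 - 180) · 126 = 3969.
With the floor, consumers buy 96 units at 195, so CS = ½ · (243 - 195) · 96 = 2304.
Change in consumer surplus = 2304 - 3969 = -1665.

-1665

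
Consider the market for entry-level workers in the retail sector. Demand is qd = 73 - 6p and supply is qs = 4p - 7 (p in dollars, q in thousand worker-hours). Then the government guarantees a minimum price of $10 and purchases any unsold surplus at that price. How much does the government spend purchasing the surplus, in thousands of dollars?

200

Setting quantity demanded equal to quantity supplied, 73 - 6p = 4p - 7, gives p* = 8 and q* = 25.
Since 10 > 8, the floor is binding.
At p = 10: qd = 73 - 6·10 = 13 and qs = 4·10 - 7 = 33.
Surplus = qs - qd = 20.
Government expenditure = surplus × support price = 20 × 10 = 200.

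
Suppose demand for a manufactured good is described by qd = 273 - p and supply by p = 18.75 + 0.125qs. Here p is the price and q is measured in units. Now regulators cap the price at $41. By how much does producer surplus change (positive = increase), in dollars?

-1212

Rearranging supply gives qs = 8p - 150. Setting quantity demanded equal to quantity supplied, 273 - p = 8p - 150, gives p* = 47 and q* = 226.
Since 41 < 47, the ceiling is binding.
At p = 41: qd = 273 - 41 = 232 and qs = 8·41 - 150 = 178.
Producer surplus without the control is ½ · (47 - 18.75) · 226 = 3192.25.
With the ceiling, producers sell 178 units at 41, so PS = ½ · (41 - 18.75) · 178 = 1980.25.
Change in producer surplus = 1980.25 - 3192.25 = -1212.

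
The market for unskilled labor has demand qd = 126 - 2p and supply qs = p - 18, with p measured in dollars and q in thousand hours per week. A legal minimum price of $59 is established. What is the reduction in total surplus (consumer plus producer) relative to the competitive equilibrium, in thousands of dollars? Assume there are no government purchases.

363

Without the control the market clears where 126 - 2p = p - 18, i.e. p* = 48 and q* = 30.
Because the floor (59) lies above the market-clearing price, it is binding.
At p = 59: qd = 126 - 2·59 = 8 and qs = 59 - 18 = 41.
Quantity traded falls to 8. At q = 8 the demand price is (126 - 8)/2 = 59 and the supply price is 18 + 8 = 26.
Deadweight loss = ½ · (59 - 26) · (30 - 8) = ½ · 33 · 22 = 363.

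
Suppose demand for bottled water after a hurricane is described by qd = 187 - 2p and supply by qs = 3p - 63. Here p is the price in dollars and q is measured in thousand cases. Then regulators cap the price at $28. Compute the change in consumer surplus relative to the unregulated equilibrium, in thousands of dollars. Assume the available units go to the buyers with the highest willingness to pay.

-627

Without the control the market clears where 187 - 2p = 3p - 63, i.e. p* = 50 and q* = 87.
Since 28 < 50, the ceiling is binding.
At p = 28: qd = 187 - 2·28 = 131 and qs = 3·28 - 63 = 21.
Consumer surplus without the control is ½ · (93.5 - 50) · 87 = 1892.25.
With the ceiling, 21 units are sold at 28 (assume they go to the highest-value buyers). The demand price at q = 21 is 83, so CS = ½ · [(93.5 - 28) + (83 - 28)] · 21 = 1265.25.
Change in consumer surplus = 1265.25 - 1892.25 = -627.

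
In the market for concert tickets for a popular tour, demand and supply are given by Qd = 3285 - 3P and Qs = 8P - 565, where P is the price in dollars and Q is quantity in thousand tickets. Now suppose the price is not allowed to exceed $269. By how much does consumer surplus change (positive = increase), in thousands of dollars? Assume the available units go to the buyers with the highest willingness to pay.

Setting quantity demanded equal to quantity supplied, 3285 - 3P = 8P - 565, gives P* = 350 and Q* = 2235.
Because the ceiling (269) lies below the market-clearing price, it is binding.
At P = 269: Qd = 3285 - 3·269 = 2478 and Qs = 8·269 - 565 = 1587.
Consumer surplus without the control is ½ · (1095 - 350) · 2235 = 832537.5.
With the ceiling, 1587 units are sold at 269 (assume they go to the highest-value buyers). The demand price at Q = 1587 is 566, so CS = ½ · [(1095 - 269) + (566 - 269)] · 1587 = 891100.5.
Change in consumer surplus = 891100.5 - 832537.5 = 58563.

58563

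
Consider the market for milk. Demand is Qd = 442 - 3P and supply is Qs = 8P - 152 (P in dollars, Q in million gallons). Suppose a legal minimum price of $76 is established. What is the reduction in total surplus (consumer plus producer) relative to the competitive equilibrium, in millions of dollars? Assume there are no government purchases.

Without the control the market clears where 442 - 3P = 8P - 152, i.e. P* = 54 and Q* = 280.
The floor of 76 is above the equilibrium price 54, so it binds.
At P = 76: Qd = 442 - 3·76 = 214 and Qs = 8·76 - 152 = 456.
Quantity traded falls to 214. At Q = 214 the demand price is (442 - 214)/3 = 76 and the supply price is (152 + 214)/8 = 45.75.
Deadweight loss = ½ · (76 - 45.75) · (280 - 214) = ½ · 30.25 · 66 = 998.25.

998.25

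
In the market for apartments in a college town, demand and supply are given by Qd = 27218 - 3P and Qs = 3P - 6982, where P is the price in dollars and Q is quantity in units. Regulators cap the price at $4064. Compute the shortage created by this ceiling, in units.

Equilibrium: 27218 - 3P = 3P - 6982, so 34200 = 6P and P* = 5700, Q* = 10118.
Since 4064 < 5700, the ceiling is binding.
At P = 4064: Qd = 27218 - 3·4064 = 15026 and Qs = 3·4064 - 6982 = 5210.
Shortage = Qd - Qs = 15026 - 5210 = 9816.

9816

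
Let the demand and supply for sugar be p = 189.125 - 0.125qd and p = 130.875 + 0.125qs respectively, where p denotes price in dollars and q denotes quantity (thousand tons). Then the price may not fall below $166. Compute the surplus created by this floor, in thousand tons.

96

Rearranging demand gives qd = 1513 - 8p; rearranging supply gives qs = 8p - 1047. Without the control the market clears where 1513 - 8p = 8p - 1047, i.e. p* = 160 and q* = 233.
The floor of 166 is above the equilibrium price 160, so it binds.
At p = 166: qd = 1513 - 8·166 = 185 and qs = 8·166 - 1047 = 281.
Surplus = qs - qd = 281 - 185 = 96.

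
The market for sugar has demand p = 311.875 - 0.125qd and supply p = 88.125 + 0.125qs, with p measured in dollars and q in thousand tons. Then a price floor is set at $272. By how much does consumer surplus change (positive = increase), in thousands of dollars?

-43704

Rearranging demand gives qd = 2495 - 8p; rearranging supply gives qs = 8p - 705. Equilibrium: 2495 - 8p = 8p - 705, so 3200 = 16p and p* = 200, q* = 895.
Because the floor (272) lies above the market-clearing price, it is binding.
At p = 272: qd = 2495 - 8·272 = 319 and qs = 8·272 - 705 = 1471.
Consumer surplus without the control is ½ · (311.875 - 200) · 895 = 50064.0625.
With the floor, consumers buy 319 units at 272, so CS = ½ · (311.875 - 272) · 319 = 6360.0625.
Change in consumer surplus = 6360.0625 - 50064.0625 = -43704.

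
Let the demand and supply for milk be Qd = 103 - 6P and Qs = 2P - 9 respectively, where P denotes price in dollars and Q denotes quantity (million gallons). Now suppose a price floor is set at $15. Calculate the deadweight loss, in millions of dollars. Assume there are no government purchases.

12

Without the control the market clears where 103 - 6P = 2P - 9, i.e. P* = 14 and Q* = 19.
Since 15 > 14, the floor is binding.
At P = 15: Qd = 103 - 6·15 = 13 and Qs = 2·15 - 9 = 21.
Quantity traded falls to 13. At Q = 13 the demand price is (103 - 13)/6 = 15 and the supply price is (9 + 13)/2 = 11.
Deadweight loss = ½ · (15 - 11) · (19 - 13) = ½ · 4 · 6 = 12.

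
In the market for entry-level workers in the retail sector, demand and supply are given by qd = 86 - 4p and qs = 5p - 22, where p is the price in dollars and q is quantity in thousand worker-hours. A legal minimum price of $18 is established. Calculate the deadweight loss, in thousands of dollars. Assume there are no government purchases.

129.6

Setting quantity demanded equal to quantity supplied, 86 - 4p = 5p - 22, gives p* = 12 and q* = 38.
Because the floor (18) lies above the market-clearing price, it is binding.
At p = 18: qd = 86 - 4·18 = 14 and qs = 5·18 - 22 = 68.
Quantity traded falls to 14. At q = 14 the demand price is (86 - 14)/4 = 18 and the supply price is (22 + 14)/5 = 7.2.
Deadweight loss = ½ · (18 - 7.2) · (38 - 14) = ½ · 10.8 · 24 = 129.6.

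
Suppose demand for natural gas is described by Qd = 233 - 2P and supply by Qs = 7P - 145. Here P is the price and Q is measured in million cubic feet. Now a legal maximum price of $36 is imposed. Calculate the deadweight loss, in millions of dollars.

567

Equilibrium: 233 - 2P = 7P - 145, so 378 = 9P and P* = 42, Q* = 149.
The ceiling of 36 is below the equilibrium price 42, so it binds.
At P = 36: Qd = 233 - 2·36 = 161 and Qs = 7·36 - 145 = 107.
Quantity traded falls to 107. At Q = 107 the demand price is (233 - 107)/2 = 63 and the supply price is (145 + 107)/7 = 36.
Deadweight loss = ½ · (63 - 36) · (149 - 107) = ½ · 27 · 42 = 567.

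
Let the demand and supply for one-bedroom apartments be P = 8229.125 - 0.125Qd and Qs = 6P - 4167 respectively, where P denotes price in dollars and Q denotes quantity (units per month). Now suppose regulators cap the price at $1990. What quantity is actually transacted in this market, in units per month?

Rearranging demand gives Qd = 65833 - 8P. Without the control the market clears where 65833 - 8P = 6P - 4167, i.e. P* = 5000 and Q* = 25833.
The ceiling of 1990 is below the equilibrium price 5000, so it binds.
At P = 1990: Qd = 65833 - 8·1990 = 49913 and Qs = 6·1990 - 4167 = 7773.
The quantity actually transacted is the short side, supply: 7773.

7773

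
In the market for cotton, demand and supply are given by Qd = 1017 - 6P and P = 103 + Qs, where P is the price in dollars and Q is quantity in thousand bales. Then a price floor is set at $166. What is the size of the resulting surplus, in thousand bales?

Rearranging supply gives Qs = P - 103. In a free market, 1017 - 6P = P - 103 gives the equilibrium P* = 160, Q* = 57.
Since 166 > 160, the floor is binding.
At P = 166: Qd = 1017 - 6·166 = 21 and Qs = 166 - 103 = 63.
Surplus = Qs - Qd = 63 - 21 = 42.

42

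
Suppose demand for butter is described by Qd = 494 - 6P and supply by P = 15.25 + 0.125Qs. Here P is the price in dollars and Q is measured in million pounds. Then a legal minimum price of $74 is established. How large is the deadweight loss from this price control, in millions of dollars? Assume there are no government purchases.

Rearranging supply gives Qs = 8P - 122. Without the control the market clears where 494 - 6P = 8P - 122, i.e. P* = 44 and Q* = 230.
Because the floor (74) lies above the market-clearing price, it is binding.
At P = 74: Qd = 494 - 6·74 = 50 and Qs = 8·74 - 122 = 470.
Quantity traded falls to 50. At Q = 50 the demand price is (494 - 50)/6 = 74 and the supply price is (122 + 50)/8 = 21.5.
Deadweight loss = ½ · (74 - 21.5) · (230 - 50) = ½ · 52.5 · 180 = 4725.

4725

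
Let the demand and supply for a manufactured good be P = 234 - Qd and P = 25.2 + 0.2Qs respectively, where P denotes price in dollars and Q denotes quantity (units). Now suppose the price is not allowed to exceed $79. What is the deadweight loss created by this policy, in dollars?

Rearranging demand gives Qd = 234 - P; rearranging supply gives Qs = 5P - 126. Without the control the market clears where 234 - P = 5P - 126, i.e. P* = 60 and Q* = 174.
Since 79 is above P* = 60, the ceiling does not bind and the free-market outcome prevails.
Since the control does not bind, no trades are prevented and deadweight loss is zero.

0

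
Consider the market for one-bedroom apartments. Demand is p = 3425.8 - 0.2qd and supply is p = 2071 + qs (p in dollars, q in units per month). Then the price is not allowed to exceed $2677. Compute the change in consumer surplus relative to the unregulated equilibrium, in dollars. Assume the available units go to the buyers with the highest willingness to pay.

Rearranging demand gives qd = 17129 - 5p; rearranging supply gives qs = p - 2071. Equilibrium: 17129 - 5p = p - 2071, so 19200 = 6p and p* = 3200, q* = 1129.
Since 2677 < 3200, the ceiling is binding.
At p = 2677: qd = 17129 - 5·2677 = 3744 and qs = 2677 - 2071 = 606.
Consumer surplus without the control is ½ · (3425.8 - 3200) · 1129 = 127464.1.
With the ceiling, 606 units are sold at 2677 (assume they go to the highest-value buyers). The demand price at q = 606 is 3304.6, so CS = ½ · [(3425.8 - 2677) + (3304.6 - 2677)] · 606 = 417049.2.
Change in consumer surplus = 417049.2 - 127464.1 = 289585.1.

289585.1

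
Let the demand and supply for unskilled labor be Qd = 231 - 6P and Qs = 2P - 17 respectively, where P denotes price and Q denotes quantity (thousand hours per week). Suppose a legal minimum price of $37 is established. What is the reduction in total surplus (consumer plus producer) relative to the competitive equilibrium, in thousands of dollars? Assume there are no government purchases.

Without the control the market clears where 231 - 6P = 2P - 17, i.e. P* = 31 and Q* = 45.
Because the floor (37) lies above the market-clearing price, it is binding.
At P = 37: Qd = 231 - 6·37 = 9 and Qs = 2·37 - 17 = 57.
Quantity traded falls to 9. At Q = 9 the demand price is (231 - 9)/6 = 37 and the supply price is (17 + 9)/2 = 13.
Deadweight loss = ½ · (37 - 13) · (45 - 9) = ½ · 24 · 36 = 432.

432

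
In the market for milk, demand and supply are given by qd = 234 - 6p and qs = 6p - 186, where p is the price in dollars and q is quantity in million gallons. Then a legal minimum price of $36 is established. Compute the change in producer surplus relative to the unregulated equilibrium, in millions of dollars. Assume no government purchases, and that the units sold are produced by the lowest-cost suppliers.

Without the control the market clears where 234 - 6p = 6p - 186, i.e. p* = 35 and q* = 24.
Since 36 > 35, the floor is binding.
At p = 36: qd = 234 - 6·36 = 18 and qs = 6·36 - 186 = 30.
Producer surplus without the control is ½ · (35 - 31) · 24 = 48.
With the floor, 18 units are sold at 36. The supply price at q = 18 is 34, so PS = ½ · [(36 - 31) + (36 - 34)] · 18 = 63.
Change in producer surplus = 63 - 48 = 15.

15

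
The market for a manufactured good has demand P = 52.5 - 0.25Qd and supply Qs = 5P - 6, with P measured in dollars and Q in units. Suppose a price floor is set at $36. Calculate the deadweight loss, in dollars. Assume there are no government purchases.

518.4

Rearranging demand gives Qd = 210 - 4P. Equilibrium: 210 - 4P = 5P - 6, so 216 = 9P and P* = 24, Q* = 114.
The floor of 36 is above the equilibrium price 24, so it binds.
At P = 36: Qd = 210 - 4·36 = 66 and Qs = 5·36 - 6 = 174.
Quantity traded falls to 66. At Q = 66 the demand price is (210 - 66)/4 = 36 and the supply price is (6 + 66)/5 = 14.4.
Deadweight loss = ½ · (36 - 14.4) · (114 - 66) = ½ · 21.6 · 48 = 518.4.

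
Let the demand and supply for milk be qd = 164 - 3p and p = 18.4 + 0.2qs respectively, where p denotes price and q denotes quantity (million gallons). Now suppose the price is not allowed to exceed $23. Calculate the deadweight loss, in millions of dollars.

Rearranging supply gives qs = 5p - 92. Equilibrium: 164 - 3p = 5p - 92, so 256 = 8p and p* = 32, q* = 68.
The ceiling of 23 is below the equilibrium price 32, so it binds.
At p = 23: qd = 164 - 3·23 = 95 and qs = 5·23 - 92 = 23.
Quantity traded falls to 23. At q = 23 the demand price is (164 - 23)/3 = 47 and the supply price is (92 + 23)/5 = 23.
Deadweight loss = ½ · (47 - 23) · (68 - 23) = ½ · 24 · 45 = 540.

540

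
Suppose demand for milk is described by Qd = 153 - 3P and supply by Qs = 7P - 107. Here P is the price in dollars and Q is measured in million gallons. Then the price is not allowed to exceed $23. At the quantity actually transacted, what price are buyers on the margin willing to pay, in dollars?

33

In a free market, 153 - 3P = 7P - 107 gives the equilibrium P* = 26, Q* = 75.
Since 23 < 26, the ceiling is binding.
At P = 23: Qd = 153 - 3·23 = 84 and Qs = 7·23 - 107 = 54.
Only 54 units reach the market. On the demand curve, the marginal buyer's willingness to pay at Q = 54 is (153 - 54)/3 = 33.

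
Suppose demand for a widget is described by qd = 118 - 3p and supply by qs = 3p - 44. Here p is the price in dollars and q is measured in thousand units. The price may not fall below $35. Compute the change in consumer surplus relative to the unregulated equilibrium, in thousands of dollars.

-200

Setting quantity demanded equal to quantity supplied, 118 - 3p = 3p - 44, gives p* = 27 and q* = 37.
The floor of 35 is above the equilibrium price 27, so it binds.
At p = 35: qd = 118 - 3·35 = 13 and qs = 3·35 - 44 = 61.
Consumer surplus without the control is ½ · (118/3 - 27) · 37 = 1369/6.
With the floor, consumers buy 13 units at 35, so CS = ½ · (118/3 - 35) · 13 = 169/6.
Change in consumer surplus = 169/6 - 1369/6 = -200.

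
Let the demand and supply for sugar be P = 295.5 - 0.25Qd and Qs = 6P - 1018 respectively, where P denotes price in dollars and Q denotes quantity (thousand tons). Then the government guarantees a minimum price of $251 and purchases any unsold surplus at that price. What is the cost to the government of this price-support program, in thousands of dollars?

77810

Rearranging demand gives Qd = 1182 - 4P. Without the control the market clears where 1182 - 4P = 6P - 1018, i.e. P* = 220 and Q* = 302.
The floor of 251 is above the equilibrium price 220, so it binds.
At P = 251: Qd = 1182 - 4·251 = 178 and Qs = 6·251 - 1018 = 488.
Surplus = Qs - Qd = 310.
Government expenditure = surplus × support price = 310 × 251 = 77810.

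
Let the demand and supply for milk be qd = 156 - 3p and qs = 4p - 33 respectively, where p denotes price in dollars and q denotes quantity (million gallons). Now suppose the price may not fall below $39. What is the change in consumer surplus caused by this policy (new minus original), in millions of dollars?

-684

Without the control the market clears where 156 - 3p = 4p - 33, i.e. p* = 27 and q* = 75.
The floor of 39 is above the equilibrium price 27, so it binds.
At p = 39: qd = 156 - 3·39 = 39 and qs = 4·39 - 33 = 123.
Consumer surplus without the control is ½ · (52 - 27) · 75 = 937.5.
With the floor, consumers buy 39 units at 39, so CS = ½ · (52 - 39) · 39 = 253.5.
Change in consumer surplus = 253.5 - 937.5 = -684.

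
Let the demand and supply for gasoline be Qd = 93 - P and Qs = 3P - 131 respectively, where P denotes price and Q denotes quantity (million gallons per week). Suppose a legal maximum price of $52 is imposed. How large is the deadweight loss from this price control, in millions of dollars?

Without the control the market clears where 93 - P = 3P - 131, i.e. P* = 56 and Q* = 37.
Because the ceiling (52) lies below the market-clearing price, it is binding.
At P = 52: Qd = 93 - 52 = 41 and Qs = 3·52 - 131 = 25.
Quantity traded falls to 25. At Q = 25 the demand price is 93 - 25 = 68 and the supply price is (131 + 25)/3 = 52.
Deadweight loss = ½ · (68 - 52) · (37 - 25) = ½ · 16 · 12 = 96.

96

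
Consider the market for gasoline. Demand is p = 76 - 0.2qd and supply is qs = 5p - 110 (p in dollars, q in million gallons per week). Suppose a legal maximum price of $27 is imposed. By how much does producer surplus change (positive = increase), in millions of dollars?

-1760

Rearranging demand gives qd = 380 - 5p. Without the control the market clears where 380 - 5p = 5p - 110, i.e. p* = 49 and q* = 135.
Since 27 < 49, the ceiling is binding.
At p = 27: qd = 380 - 5·27 = 245 and qs = 5·27 - 110 = 25.
Producer surplus without the control is ½ · (49 - 22) · 135 = 1822.5.
With the ceiling, producers sell 25 units at 27, so PS = ½ · (27 - 22) · 25 = 62.5.
Change in producer surplus = 62.5 - 1822.5 = -1760.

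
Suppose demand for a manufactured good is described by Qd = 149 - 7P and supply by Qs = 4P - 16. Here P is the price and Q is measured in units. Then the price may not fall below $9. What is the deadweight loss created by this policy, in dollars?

0

Without the control the market clears where 149 - 7P = 4P - 16, i.e. P* = 15 and Q* = 44.
Since 9 is below P* = 15, the floor does not bind and the free-market outcome prevails.
Since the control does not bind, no trades are prevented and deadweight loss is zero.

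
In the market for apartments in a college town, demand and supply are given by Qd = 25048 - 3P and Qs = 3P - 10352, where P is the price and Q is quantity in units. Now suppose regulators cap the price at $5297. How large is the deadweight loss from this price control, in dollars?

1090827

Setting quantity demanded equal to quantity supplied, 25048 - 3P = 3P - 10352, gives P* = 5900 and Q* = 7348.
Because the ceiling (5297) lies below the market-clearing price, it is binding.
At P = 5297: Qd = 25048 - 3·5297 = 9157 and Qs = 3·5297 - 10352 = 5539.
Quantity traded falls to 5539. At Q = 5539 the demand price is (25048 - 5539)/3 = 6503 and the supply price is (10352 + 5539)/3 = 5297.
Deadweight loss = ½ · (6503 - 5297) · (7348 - 5539) = ½ · 1206 · 1809 = 1090827.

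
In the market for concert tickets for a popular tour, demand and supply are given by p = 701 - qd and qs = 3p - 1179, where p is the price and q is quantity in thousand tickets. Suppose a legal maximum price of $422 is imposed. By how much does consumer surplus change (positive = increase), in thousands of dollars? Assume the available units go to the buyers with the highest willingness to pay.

-6192

Rearranging demand gives qd = 701 - p. Setting quantity demanded equal to quantity supplied, 701 - p = 3p - 1179, gives p* = 470 and q* = 231.
Since 422 < 470, the ceiling is binding.
At p = 422: qd = 701 - 422 = 279 and qs = 3·422 - 1179 = 87.
Consumer surplus without the control is ½ · (701 - 470) · 231 = 26680.5.
With the ceiling, 87 units are sold at 422 (assume they go to the highest-value buyers). The demand price at q = 87 is 614, so CS = ½ · [(701 - 422) + (614 - 422)] · 87 = 20488.5.
Change in consumer surplus = 20488.5 - 26680.5 = -6192.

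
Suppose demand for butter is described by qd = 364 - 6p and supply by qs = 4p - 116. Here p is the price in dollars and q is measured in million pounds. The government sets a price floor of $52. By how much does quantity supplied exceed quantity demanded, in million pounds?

Without the control the market clears where 364 - 6p = 4p - 116, i.e. p* = 48 and q* = 76.
The floor of 52 is above the equilibrium price 48, so it binds.
At p = 52: qd = 364 - 6·52 = 52 and qs = 4·52 - 116 = 92.
Surplus = qs - qd = 92 - 52 = 40.

40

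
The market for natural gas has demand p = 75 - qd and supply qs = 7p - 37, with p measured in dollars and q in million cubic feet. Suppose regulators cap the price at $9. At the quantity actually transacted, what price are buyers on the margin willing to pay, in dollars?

49

Rearranging demand gives qd = 75 - p. In a free market, 75 - p = 7p - 37 gives the equilibrium p* = 14, q* = 61.
The ceiling of 9 is below the equilibrium price 14, so it binds.
At p = 9: qd = 75 - 9 = 66 and qs = 7·9 - 37 = 26.
Only 26 units reach the market. On the demand curve, the marginal buyer's willingness to pay at q = 26 is (75 - 26) = 49.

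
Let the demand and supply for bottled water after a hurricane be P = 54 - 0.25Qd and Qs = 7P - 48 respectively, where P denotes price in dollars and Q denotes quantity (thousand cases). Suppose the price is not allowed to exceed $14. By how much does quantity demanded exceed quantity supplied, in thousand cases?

110

Rearranging demand gives Qd = 216 - 4P. Equilibrium: 216 - 4P = 7P - 48, so 264 = 11P and P* = 24, Q* = 120.
Because the ceiling (14) lies below the market-clearing price, it is binding.
At P = 14: Qd = 216 - 4·14 = 160 and Qs = 7·14 - 48 = 50.
Shortage = Qd - Qs = 160 - 50 = 110.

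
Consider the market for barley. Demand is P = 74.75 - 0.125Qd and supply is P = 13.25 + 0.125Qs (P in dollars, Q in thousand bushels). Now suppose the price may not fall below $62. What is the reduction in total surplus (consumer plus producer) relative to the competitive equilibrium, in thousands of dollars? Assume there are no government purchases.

2592

Rearranging demand gives Qd = 598 - 8P; rearranging supply gives Qs = 8P - 106. Without the control the market clears where 598 - 8P = 8P - 106, i.e. P* = 44 and Q* = 246.
Because the floor (62) lies above the market-clearing price, it is binding.
At P = 62: Qd = 598 - 8·62 = 102 and Qs = 8·62 - 106 = 390.
Quantity traded falls to 102. At Q = 102 the demand price is (598 - 102)/8 = 62 and the supply price is (106 + 102)/8 = 26.
Deadweight loss = ½ · (62 - 26) · (246 - 102) = ½ · 36 · 144 = 2592.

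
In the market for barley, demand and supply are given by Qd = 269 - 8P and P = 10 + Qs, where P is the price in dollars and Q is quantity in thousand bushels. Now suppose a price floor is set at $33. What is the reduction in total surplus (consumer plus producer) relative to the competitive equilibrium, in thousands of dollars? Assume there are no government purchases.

Rearranging supply gives Qs = P - 10. Setting quantity demanded equal to quantity supplied, 269 - 8P = P - 10, gives P* = 31 and Q* = 21.
Because the floor (33) lies above the market-clearing price, it is binding.
At P = 33: Qd = 269 - 8·33 = 5 and Qs = 33 - 10 = 23.
Quantity traded falls to 5. At Q = 5 the demand price is (269 - 5)/8 = 33 and the supply price is 10 + 5 = 15.
Deadweight loss = ½ · (33 - 15) · (21 - 5) = ½ · 18 · 16 = 144.

144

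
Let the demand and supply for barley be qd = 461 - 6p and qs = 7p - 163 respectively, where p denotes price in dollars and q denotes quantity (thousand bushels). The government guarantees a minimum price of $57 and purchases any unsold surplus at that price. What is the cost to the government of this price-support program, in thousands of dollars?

Without the control the market clears where 461 - 6p = 7p - 163, i.e. p* = 48 and q* = 173.
Since 57 > 48, the floor is binding.
At p = 57: qd = 461 - 6·57 = 119 and qs = 7·57 - 163 = 236.
Surplus = qs - qd = 117.
Government expenditure = surplus × support price = 117 × 57 = 6669.

6669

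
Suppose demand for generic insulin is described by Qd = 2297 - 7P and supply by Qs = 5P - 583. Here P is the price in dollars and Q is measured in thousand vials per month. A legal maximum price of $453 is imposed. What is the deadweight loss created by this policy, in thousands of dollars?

0

Without the control the market clears where 2297 - 7P = 5P - 583, i.e. P* = 240 and Q* = 617.
The ceiling of 453 is above the equilibrium price 240, so it is not binding; the market clears at P* = 240, Q* = 617.
Since the control does not bind, no trades are prevented and deadweight loss is zero.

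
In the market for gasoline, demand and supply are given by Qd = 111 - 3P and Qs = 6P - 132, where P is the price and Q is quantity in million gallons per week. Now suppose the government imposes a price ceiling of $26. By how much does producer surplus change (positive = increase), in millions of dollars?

-27

Equilibrium: 111 - 3P = 6P - 132, so 243 = 9P and P* = 27, Q* = 30.
Since 26 < 27, the ceiling is binding.
At P = 26: Qd = 111 - 3·26 = 33 and Qs = 6·26 - 132 = 24.
Producer surplus without the control is ½ · (27 - 22) · 30 = 75.
With the ceiling, producers sell 24 units at 26, so PS = ½ · (26 - 22) · 24 = 48.
Change in producer surplus = 48 - 75 = -27.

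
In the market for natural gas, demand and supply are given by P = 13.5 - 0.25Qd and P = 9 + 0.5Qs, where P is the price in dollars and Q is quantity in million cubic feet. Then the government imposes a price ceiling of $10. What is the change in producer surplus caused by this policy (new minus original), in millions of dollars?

Rearranging demand gives Qd = 54 - 4P; rearranging supply gives Qs = 2P - 18. Without the control the market clears where 54 - 4P = 2P - 18, i.e. P* = 12 and Q* = 6.
Since 10 < 12, the ceiling is binding.
At P = 10: Qd = 54 - 4·10 = 14 and Qs = 2·10 - 18 = 2.
Producer surplus without the control is ½ · (12 - 9) · 6 = 9.
With the ceiling, producers sell 2 units at 10, so PS = ½ · (10 - 9) · 2 = 1.
Change in producer surplus = 1 - 9 = -8.

-8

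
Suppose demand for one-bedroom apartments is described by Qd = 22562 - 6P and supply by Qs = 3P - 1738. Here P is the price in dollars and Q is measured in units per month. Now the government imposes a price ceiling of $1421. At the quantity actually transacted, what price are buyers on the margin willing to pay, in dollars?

3339.5

Equilibrium: 22562 - 6P = 3P - 1738, so 24300 = 9P and P* = 2700, Q* = 6362.
Since 1421 < 2700, the ceiling is binding.
At P = 1421: Qd = 22562 - 6·1421 = 14036 and Qs = 3·1421 - 1738 = 2525.
Only 2525 units reach the market. On the demand curve, the marginal buyer's willingness to pay at Q = 2525 is (22562 - 2525)/6 = 3339.5.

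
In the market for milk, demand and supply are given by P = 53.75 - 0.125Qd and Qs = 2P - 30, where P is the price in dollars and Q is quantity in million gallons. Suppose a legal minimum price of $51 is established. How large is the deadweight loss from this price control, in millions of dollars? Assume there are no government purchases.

Rearranging demand gives Qd = 430 - 8P. In a free market, 430 - 8P = 2P - 30 gives the equilibrium P* = 46, Q* = 62.
Since 51 > 46, the floor is binding.
At P = 51: Qd = 430 - 8·51 = 22 and Qs = 2·51 - 30 = 72.
Quantity traded falls to 22. At Q = 22 the demand price is (430 - 22)/8 = 51 and the supply price is (30 + 22)/2 = 26.
Deadweight loss = ½ · (51 - 26) · (62 - 22) = ½ · 25 · 40 = 500.

500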